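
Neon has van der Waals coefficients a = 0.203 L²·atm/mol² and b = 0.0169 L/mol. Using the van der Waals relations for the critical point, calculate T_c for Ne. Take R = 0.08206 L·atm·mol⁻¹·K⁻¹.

For a van der Waals gas, T_c = 8a/(27Rb).
T_c = 8×0.203/(27×0.08206×0.0169) = 1.6240/0.037444 = 43.37 K

T_c ≈ 43.37 K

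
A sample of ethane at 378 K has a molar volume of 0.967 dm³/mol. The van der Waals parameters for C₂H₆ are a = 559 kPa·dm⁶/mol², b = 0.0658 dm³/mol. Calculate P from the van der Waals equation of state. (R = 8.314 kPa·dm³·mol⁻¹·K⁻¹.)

P = RT/(V_m − b) − a/V_m²
RT/(V_m − b) = (8.314)(378)/(0.967 − 0.0658) = 3142.7/0.90120 = 3487.2 kPa
a/V_m² = 559/(0.967)² = 597.80 kPa
P = 3487.2 − 597.80 = 2889 kPa

P ≈ 2889 kPa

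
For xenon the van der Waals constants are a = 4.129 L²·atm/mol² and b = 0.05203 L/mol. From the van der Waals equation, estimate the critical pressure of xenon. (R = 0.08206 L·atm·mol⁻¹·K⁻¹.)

For a van der Waals gas, P_c = a/(27b²).
P_c = 4.129/(27×(0.05203)²) = 4.129/0.073092 = 56.49 atm

P_c ≈ 56.49 atm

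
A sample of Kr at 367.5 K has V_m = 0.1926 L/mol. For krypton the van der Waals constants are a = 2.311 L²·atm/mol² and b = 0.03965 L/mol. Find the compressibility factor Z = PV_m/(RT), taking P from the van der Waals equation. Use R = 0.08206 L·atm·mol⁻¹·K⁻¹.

Z ≈ 0.8614

P = RT/(V_m − b) − a/V_m² = (0.08206)(367.5)/(0.1926 − 0.03965) − 2.311/(0.1926)²
  = 30.157/0.15295 − 62.300 = 197.17 − 62.300 = 134.87 atm
Z = PV_m/(RT) = (134.87)(0.1926)/((0.08206)(367.5)) = 25.976/30.157 = 0.8614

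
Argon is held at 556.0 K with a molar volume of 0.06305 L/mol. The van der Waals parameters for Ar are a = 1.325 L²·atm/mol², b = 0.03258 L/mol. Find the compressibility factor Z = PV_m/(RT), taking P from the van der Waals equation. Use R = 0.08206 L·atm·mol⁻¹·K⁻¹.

Z ≈ 1.609

P = RT/(V_m − b) − a/V_m² = (0.08206)(556.0)/(0.06305 − 0.03258) − 1.325/(0.06305)²
  = 45.625/0.030470 − 333.31 = 1497.4 − 333.31 = 1164.1 atm
Z = PV_m/(RT) = (1164.1)(0.06305)/((0.08206)(556.0)) = 73.397/45.625 = 1.609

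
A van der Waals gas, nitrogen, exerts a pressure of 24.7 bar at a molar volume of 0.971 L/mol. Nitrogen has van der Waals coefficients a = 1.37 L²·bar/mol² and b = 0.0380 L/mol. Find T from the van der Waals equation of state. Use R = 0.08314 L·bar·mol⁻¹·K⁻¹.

T ≈ 293.5 K

T = (P + a/V_m²)(V_m − b)/R
P + a/V_m² = 24.7 + 1.37/(0.971)² = 26.153 bar
V_m − b = 0.971 − 0.0380 = 0.93300 L/mol
T = (26.153)(0.93300)/0.08314 = 293.5 K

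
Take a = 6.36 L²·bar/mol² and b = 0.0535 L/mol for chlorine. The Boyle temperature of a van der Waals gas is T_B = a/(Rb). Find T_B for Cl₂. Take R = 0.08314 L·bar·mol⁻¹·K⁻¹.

T_B ≈ 1430 K

For a van der Waals gas the second virial coefficient B₂ = b − a/(RT) vanishes at T_B = a/(Rb).
T_B = 6.36/(0.08314×0.0535) = 6.36/0.0044480 = 1430 K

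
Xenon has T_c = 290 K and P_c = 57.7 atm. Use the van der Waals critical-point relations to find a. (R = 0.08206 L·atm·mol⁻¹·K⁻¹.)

From T_c = 8a/(27Rb) and P_c = a/(27b²): a = 27 R² T_c²/(64 P_c).
a = 27×(0.08206)²×(290)²/(64×57.7) = 15291/3692.8 = 4.141 L²·atm/mol²

a ≈ 4.141 L²·atm/mol²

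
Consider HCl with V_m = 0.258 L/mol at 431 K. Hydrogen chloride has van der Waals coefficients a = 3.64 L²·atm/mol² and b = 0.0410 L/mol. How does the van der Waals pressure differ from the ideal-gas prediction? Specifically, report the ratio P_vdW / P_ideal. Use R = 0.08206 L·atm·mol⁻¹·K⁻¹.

P_vdW / P_ideal ≈ 0.7900

Ideal: P_ideal = RT/V_m = (0.08206)(431)/0.258 = 137.085 atm
vdW: P = RT/(V_m − b) − a/V_m² = 35.3679/0.217000 − 3.64/0.0665640 = 162.986 − 54.6842 = 108.302 atm
Ratio = 108.302/137.085 = 0.7900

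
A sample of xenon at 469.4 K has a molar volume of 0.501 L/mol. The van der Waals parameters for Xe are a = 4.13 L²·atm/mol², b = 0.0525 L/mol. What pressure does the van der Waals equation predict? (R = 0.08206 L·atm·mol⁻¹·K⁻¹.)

P = RT/(V_m − b) − a/V_m²
RT/(V_m − b) = (0.08206)(469.4)/(0.501 − 0.0525) = 38.519/0.44850 = 85.884 atm
a/V_m² = 4.13/(0.501)² = 16.454 atm
P = 85.884 − 16.454 = 69.43 atm

P ≈ 69.43 atm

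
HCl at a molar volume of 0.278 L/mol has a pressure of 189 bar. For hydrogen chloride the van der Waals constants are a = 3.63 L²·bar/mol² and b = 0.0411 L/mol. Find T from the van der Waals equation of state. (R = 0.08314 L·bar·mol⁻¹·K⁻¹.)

T = (P + a/V_m²)(V_m − b)/R
P + a/V_m² = 189 + 3.63/(0.278)² = 235.97 bar
V_m − b = 0.278 − 0.0411 = 0.23690 L/mol
T = (235.97)(0.23690)/0.08314 = 672.4 K

T ≈ 672.4 K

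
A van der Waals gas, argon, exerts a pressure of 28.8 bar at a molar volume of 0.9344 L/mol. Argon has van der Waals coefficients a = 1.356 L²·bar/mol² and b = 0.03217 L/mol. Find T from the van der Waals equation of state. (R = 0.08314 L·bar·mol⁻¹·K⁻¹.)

T = (P + a/V_m²)(V_m − b)/R
P + a/V_m² = 28.8 + 1.356/(0.9344)² = 30.353 bar
V_m − b = 0.9344 − 0.03217 = 0.90223 L/mol
T = (30.353)(0.90223)/0.08314 = 329.4 K

T ≈ 329.4 K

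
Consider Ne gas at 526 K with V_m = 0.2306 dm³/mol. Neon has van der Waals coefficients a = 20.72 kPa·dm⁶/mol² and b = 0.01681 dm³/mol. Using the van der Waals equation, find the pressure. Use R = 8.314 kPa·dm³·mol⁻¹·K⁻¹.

P = RT/(V_m − b) − a/V_m²
RT/(V_m − b) = (8.314)(526)/(0.2306 − 0.01681) = 4373.2/0.21379 = 20456 kPa
a/V_m² = 20.72/(0.2306)² = 389.65 kPa
P = 20456 − 389.65 = 20066 kPa

P ≈ 20066 kPa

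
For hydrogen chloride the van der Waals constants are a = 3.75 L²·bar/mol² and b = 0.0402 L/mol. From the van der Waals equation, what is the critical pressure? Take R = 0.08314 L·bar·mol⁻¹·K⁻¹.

P_c ≈ 85.94 bar

For a van der Waals gas, P_c = a/(27b²).
P_c = 3.75/(27×(0.0402)²) = 3.75/0.043633 = 85.94 bar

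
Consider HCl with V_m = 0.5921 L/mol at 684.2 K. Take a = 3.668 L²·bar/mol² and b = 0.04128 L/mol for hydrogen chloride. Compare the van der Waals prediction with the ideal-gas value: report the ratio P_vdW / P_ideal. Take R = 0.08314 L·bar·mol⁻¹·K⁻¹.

P_vdW / P_ideal ≈ 0.9660

Ideal: P_ideal = RT/V_m = (0.08314)(684.2)/0.5921 = 96.0723 bar
vdW: P = RT/(V_m − b) − a/V_m² = 56.8844/0.550820 − 3.668/0.350582 = 103.272 − 10.4626 = 92.809 bar
Ratio = 92.809/96.0723 = 0.9660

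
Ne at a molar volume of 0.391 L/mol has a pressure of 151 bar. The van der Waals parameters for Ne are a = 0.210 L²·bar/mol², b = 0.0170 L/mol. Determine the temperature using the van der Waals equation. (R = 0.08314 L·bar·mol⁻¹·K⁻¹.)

T = (P + a/V_m²)(V_m − b)/R
P + a/V_m² = 151 + 0.210/(0.391)² = 152.37 bar
V_m − b = 0.391 − 0.0170 = 0.37400 L/mol
T = (152.37)(0.37400)/0.08314 = 685.4 K

T ≈ 685.4 K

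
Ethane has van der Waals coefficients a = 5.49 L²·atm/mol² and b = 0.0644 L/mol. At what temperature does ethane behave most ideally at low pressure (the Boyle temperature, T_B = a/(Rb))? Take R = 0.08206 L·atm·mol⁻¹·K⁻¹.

For a van der Waals gas the second virial coefficient B₂ = b − a/(RT) vanishes at T_B = a/(Rb).
T_B = 5.49/(0.08206×0.0644) = 5.49/0.0052847 = 1039 K

T_B ≈ 1039 K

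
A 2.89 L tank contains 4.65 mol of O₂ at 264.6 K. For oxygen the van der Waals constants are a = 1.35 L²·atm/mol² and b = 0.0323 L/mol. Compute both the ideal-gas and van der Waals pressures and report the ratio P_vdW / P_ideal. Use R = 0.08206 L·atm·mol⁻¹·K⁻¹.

Ideal: P_ideal = nRT/V = (4.65)(0.08206)(264.6)/2.89 = 34.9363 atm
vdW: P = nRT/(V − nb) − a n²/V² = 100.966/2.73981 − 29.1904/8.35210 = 36.8515 − 3.49498 = 33.3565 atm
Ratio = 33.3565/34.9363 = 0.9548

P_vdW / P_ideal ≈ 0.9548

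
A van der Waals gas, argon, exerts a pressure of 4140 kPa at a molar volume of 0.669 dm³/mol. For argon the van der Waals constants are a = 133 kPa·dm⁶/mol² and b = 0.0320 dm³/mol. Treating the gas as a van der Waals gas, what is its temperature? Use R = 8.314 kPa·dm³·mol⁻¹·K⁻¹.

T = (P + a/V_m²)(V_m − b)/R
P + a/V_m² = 4140 + 133/(0.669)² = 4437.2 kPa
V_m − b = 0.669 − 0.0320 = 0.63700 dm³/mol
T = (4437.2)(0.63700)/8.314 = 340.0 K

T ≈ 340.0 K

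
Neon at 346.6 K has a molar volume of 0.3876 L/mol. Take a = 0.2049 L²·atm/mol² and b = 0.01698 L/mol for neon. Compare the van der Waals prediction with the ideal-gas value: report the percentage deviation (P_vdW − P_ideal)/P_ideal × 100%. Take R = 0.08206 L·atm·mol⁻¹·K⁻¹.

Ideal: P_ideal = RT/V_m = (0.08206)(346.6)/0.3876 = 73.3798 atm
vdW: P = RT/(V_m − b) − a/V_m² = 28.4420/0.370620 − 0.2049/0.150234 = 76.7417 − 1.36387 = 75.3778 atm
% deviation = (75.3778 − 73.3798)/73.3798 × 100% = 2.72%

2.72 %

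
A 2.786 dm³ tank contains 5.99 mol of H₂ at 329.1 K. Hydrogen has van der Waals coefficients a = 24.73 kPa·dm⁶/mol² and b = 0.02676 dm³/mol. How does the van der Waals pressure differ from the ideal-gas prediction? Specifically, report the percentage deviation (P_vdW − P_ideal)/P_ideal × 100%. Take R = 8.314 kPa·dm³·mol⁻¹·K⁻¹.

Ideal: P_ideal = nRT/V = (5.99)(8.314)(329.1)/2.786 = 5882.79 kPa
vdW: P = nRT/(V − nb) − a n²/V² = 16389.5/2.62571 − 887.315/7.76180 = 6241.93 − 114.318 = 6127.61 kPa
% deviation = (6127.61 − 5882.79)/5882.79 × 100% = 4.16%

4.16 %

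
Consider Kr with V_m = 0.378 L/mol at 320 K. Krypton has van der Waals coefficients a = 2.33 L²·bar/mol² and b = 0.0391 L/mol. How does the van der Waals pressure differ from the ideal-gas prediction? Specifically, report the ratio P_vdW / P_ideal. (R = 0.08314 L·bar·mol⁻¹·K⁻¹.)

Ideal: P_ideal = RT/V_m = (0.08314)(320)/0.378 = 70.3831 bar
vdW: P = RT/(V_m − b) − a/V_m² = 26.6048/0.338900 − 2.33/0.142884 = 78.5034 − 16.3069 = 62.1965 bar
Ratio = 62.1965/70.3831 = 0.8837

P_vdW / P_ideal ≈ 0.8837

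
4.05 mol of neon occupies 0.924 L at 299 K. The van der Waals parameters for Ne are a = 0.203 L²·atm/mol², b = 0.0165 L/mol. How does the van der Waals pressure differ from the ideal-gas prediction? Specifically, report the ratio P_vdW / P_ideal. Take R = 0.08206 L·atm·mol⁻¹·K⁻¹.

Ideal: P_ideal = nRT/V = (4.05)(0.08206)(299)/0.924 = 107.544 atm
vdW: P = nRT/(V − nb) − a n²/V² = 99.3706/0.857175 − 3.32971/0.853776 = 115.928 − 3.89998 = 112.028 atm
Ratio = 112.028/107.544 = 1.042

P_vdW / P_ideal ≈ 1.042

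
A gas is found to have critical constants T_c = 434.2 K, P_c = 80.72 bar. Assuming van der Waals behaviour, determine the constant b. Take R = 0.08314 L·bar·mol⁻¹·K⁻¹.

b ≈ 0.05590 L/mol

From T_c = 8a/(27Rb) and P_c = a/(27b²): b = R T_c/(8 P_c).
b = (0.08314)(434.2)/(8×80.72) = 36.099/645.76 = 0.05590 L/mol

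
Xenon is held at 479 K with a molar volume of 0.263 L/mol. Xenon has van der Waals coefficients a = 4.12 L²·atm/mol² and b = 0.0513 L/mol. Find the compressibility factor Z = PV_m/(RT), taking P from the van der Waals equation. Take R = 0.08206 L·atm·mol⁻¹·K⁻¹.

P = RT/(V_m − b) − a/V_m² = (0.08206)(479)/(0.263 − 0.0513) − 4.12/(0.263)²
  = 39.307/0.21170 − 59.564 = 185.67 − 59.564 = 126.11 atm
Z = PV_m/(RT) = (126.11)(0.263)/((0.08206)(479)) = 33.167/39.307 = 0.8438

Z ≈ 0.8438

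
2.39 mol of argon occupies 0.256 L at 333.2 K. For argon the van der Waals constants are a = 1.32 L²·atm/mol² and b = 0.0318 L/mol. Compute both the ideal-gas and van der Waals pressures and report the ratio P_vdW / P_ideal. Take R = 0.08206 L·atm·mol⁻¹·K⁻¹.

P_vdW / P_ideal ≈ 0.9715

Ideal: P_ideal = nRT/V = (2.39)(0.08206)(333.2)/0.256 = 255.267 atm
vdW: P = nRT/(V − nb) − a n²/V² = 65.3483/0.179998 − 7.53997/0.0655360 = 363.050 − 115.051 = 247.999 atm
Ratio = 247.999/255.267 = 0.9715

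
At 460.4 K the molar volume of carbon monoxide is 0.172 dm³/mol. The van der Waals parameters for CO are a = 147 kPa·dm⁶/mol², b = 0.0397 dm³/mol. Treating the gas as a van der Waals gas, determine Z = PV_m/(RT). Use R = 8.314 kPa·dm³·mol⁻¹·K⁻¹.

P = RT/(V_m − b) − a/V_m² = (8.314)(460.4)/(0.172 − 0.0397) − 147/(0.172)²
  = 3827.8/0.13230 − 4968.9 = 28933 − 4968.9 = 23964 kPa
Z = PV_m/(RT) = (23964)(0.172)/((8.314)(460.4)) = 4121.8/3827.8 = 1.077

Z ≈ 1.077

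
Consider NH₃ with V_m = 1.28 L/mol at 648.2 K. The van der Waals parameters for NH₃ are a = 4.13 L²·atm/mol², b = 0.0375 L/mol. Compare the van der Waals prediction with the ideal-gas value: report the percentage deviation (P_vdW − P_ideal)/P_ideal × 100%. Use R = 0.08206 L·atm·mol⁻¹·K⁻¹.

-3.05 %

Ideal: P_ideal = RT/V_m = (0.08206)(648.2)/1.28 = 41.5557 atm
vdW: P = RT/(V_m − b) − a/V_m² = 53.1913/1.24250 − 4.13/1.63840 = 42.8099 − 2.52075 = 40.2892 atm
% deviation = (40.2892 − 41.5557)/41.5557 × 100% = -3.05%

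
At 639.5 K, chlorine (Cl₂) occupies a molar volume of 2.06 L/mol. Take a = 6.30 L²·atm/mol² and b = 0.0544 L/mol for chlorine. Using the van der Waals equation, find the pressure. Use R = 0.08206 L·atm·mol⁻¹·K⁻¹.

P = RT/(V_m − b) − a/V_m²
RT/(V_m − b) = (0.08206)(639.5)/(2.06 − 0.0544) = 52.477/2.0056 = 26.165 atm
a/V_m² = 6.30/(2.06)² = 1.4846 atm
P = 26.165 − 1.4846 = 24.68 atm

P ≈ 24.68 atm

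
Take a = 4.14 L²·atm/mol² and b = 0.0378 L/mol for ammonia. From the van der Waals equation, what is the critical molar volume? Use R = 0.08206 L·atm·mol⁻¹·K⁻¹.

For a van der Waals gas, V_m,c = 3b.
V_m,c = 3×0.0378 = 0.1134 L/mol

V_m,c ≈ 0.1134 L/mol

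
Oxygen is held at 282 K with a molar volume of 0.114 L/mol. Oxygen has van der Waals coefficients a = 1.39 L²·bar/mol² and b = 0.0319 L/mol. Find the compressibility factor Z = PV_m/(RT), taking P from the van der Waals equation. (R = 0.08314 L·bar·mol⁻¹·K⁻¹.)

P = RT/(V_m − b) − a/V_m² = (0.08314)(282)/(0.114 − 0.0319) − 1.39/(0.114)²
  = 23.445/0.082100 − 106.96 = 285.57 − 106.96 = 178.61 bar
Z = PV_m/(RT) = (178.61)(0.114)/((0.08314)(282)) = 20.362/23.445 = 0.8685

Z ≈ 0.8685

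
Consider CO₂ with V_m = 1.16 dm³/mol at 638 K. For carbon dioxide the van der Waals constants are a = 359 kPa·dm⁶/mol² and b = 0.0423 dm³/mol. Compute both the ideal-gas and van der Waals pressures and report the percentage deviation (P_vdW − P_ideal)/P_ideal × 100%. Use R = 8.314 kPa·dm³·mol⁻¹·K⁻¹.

-2.05 %

Ideal: P_ideal = RT/V_m = (8.314)(638)/1.16 = 4572.70 kPa
vdW: P = RT/(V_m − b) − a/V_m² = 5304.33/1.11770 − 359/1.34560 = 4745.75 − 266.795 = 4478.96 kPa
% deviation = (4478.96 − 4572.70)/4572.70 × 100% = -2.05%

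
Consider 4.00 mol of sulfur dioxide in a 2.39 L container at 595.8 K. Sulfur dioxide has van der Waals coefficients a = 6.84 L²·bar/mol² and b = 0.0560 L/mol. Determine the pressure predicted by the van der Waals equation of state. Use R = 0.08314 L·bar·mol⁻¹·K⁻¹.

P ≈ 72.32 bar

P = nRT/(V − nb) − a n²/V²
nRT/(V − nb) = (4.00)(0.08314)(595.8)/(2.39 − 4.00×0.0560) = 198.14/2.1660 = 91.477 bar
a n²/V² = (6.84)(4.00)²/(2.39)² = 19.159 bar
P = 91.477 − 19.159 = 72.32 bar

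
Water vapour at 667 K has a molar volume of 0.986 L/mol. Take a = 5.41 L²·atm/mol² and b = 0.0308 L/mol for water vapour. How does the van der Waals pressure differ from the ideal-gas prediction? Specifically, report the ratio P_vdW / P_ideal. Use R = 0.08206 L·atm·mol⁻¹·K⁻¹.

P_vdW / P_ideal ≈ 0.9320

Ideal: P_ideal = RT/V_m = (0.08206)(667)/0.986 = 55.5112 atm
vdW: P = RT/(V_m − b) − a/V_m² = 54.7340/0.955200 − 5.41/0.972196 = 57.3011 − 5.56472 = 51.7364 atm
Ratio = 51.7364/55.5112 = 0.9320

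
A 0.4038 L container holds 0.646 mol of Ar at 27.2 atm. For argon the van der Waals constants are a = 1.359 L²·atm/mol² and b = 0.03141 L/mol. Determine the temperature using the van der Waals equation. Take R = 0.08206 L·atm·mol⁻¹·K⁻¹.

T ≈ 221.9 K

T = (P + a n²/V²)(V − nb)/(nR)
P + a n²/V² = 27.2 + (1.359)(0.646)²/(0.4038)² = 30.678 atm
V − nb = 0.4038 − (0.646)(0.03141) = 0.38351 L
T = (30.678)(0.38351)/((0.646)(0.08206)) = 221.9 K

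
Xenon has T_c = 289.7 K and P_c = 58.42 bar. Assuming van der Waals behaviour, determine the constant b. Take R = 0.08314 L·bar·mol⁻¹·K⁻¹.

b ≈ 0.05154 L/mol

From T_c = 8a/(27Rb) and P_c = a/(27b²): b = R T_c/(8 P_c).
b = (0.08314)(289.7)/(8×58.42) = 24.086/467.36 = 0.05154 L/mol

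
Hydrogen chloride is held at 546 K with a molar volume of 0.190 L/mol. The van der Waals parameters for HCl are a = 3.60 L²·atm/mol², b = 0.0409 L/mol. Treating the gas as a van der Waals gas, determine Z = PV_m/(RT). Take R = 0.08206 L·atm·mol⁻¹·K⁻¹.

P = RT/(V_m − b) − a/V_m² = (0.08206)(546)/(0.190 − 0.0409) − 3.60/(0.190)²
  = 44.805/0.14910 − 99.723 = 300.50 − 99.723 = 200.78 atm
Z = PV_m/(RT) = (200.78)(0.190)/((0.08206)(546)) = 38.148/44.805 = 0.8514

Z ≈ 0.8514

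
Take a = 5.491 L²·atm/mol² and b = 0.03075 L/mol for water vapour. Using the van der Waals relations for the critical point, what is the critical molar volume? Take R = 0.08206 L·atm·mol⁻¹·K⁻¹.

For a van der Waals gas, V_m,c = 3b.
V_m,c = 3×0.03075 = 0.09225 L/mol

V_m,c ≈ 0.09225 L/mol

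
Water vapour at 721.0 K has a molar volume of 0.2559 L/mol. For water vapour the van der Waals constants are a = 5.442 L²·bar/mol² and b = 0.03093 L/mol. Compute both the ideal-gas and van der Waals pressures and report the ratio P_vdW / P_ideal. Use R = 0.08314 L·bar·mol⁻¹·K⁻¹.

P_vdW / P_ideal ≈ 0.7827

Ideal: P_ideal = RT/V_m = (0.08314)(721.0)/0.2559 = 234.248 bar
vdW: P = RT/(V_m − b) − a/V_m² = 59.9439/0.224970 − 5.442/0.0654848 = 266.453 − 83.1033 = 183.350 bar
Ratio = 183.350/234.248 = 0.7827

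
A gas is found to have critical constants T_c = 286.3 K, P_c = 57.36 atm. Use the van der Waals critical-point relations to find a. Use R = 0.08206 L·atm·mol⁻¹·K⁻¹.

a ≈ 4.060 L²·atm/mol²

From T_c = 8a/(27Rb) and P_c = a/(27b²): a = 27 R² T_c²/(64 P_c).
a = 27×(0.08206)²×(286.3)²/(64×57.36) = 14903/3671.0 = 4.060 L²·atm/mol²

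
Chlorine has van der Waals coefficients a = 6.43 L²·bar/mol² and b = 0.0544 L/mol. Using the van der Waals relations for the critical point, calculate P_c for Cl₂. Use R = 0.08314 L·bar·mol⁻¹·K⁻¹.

For a van der Waals gas, P_c = a/(27b²).
P_c = 6.43/(27×(0.0544)²) = 6.43/0.079903 = 80.47 bar

P_c ≈ 80.47 bar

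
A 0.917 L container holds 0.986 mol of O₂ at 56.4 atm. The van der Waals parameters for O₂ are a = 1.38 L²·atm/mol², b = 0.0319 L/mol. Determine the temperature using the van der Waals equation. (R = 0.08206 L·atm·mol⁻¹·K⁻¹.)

T ≈ 634.7 K

T = (P + a n²/V²)(V − nb)/(nR)
P + a n²/V² = 56.4 + (1.38)(0.986)²/(0.917)² = 57.995 atm
V − nb = 0.917 − (0.986)(0.0319) = 0.88555 L
T = (57.995)(0.88555)/((0.986)(0.08206)) = 634.7 K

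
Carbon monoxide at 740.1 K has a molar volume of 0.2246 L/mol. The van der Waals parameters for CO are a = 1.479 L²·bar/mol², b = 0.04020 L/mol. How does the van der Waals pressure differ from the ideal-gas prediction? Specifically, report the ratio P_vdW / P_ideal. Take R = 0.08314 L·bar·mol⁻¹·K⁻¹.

P_vdW / P_ideal ≈ 1.111

Ideal: P_ideal = RT/V_m = (0.08314)(740.1)/0.2246 = 273.962 bar
vdW: P = RT/(V_m − b) − a/V_m² = 61.5319/0.184400 − 1.479/0.0504452 = 333.687 − 29.3189 = 304.368 bar
Ratio = 304.368/273.962 = 1.111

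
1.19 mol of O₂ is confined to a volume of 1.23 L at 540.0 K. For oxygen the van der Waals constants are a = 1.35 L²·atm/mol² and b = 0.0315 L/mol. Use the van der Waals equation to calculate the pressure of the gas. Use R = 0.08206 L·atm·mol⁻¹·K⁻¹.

P = nRT/(V − nb) − a n²/V²
nRT/(V − nb) = (1.19)(0.08206)(540.0)/(1.23 − 1.19×0.0315) = 52.732/1.1925 = 44.220 atm
a n²/V² = (1.35)(1.19)²/(1.23)² = 1.2636 atm
P = 44.220 − 1.2636 = 42.96 atm

P ≈ 42.96 atm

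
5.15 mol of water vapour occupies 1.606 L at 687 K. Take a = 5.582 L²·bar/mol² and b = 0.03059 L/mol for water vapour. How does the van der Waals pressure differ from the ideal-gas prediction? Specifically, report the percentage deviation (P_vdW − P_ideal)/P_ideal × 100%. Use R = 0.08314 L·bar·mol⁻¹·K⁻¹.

Ideal: P_ideal = nRT/V = (5.15)(0.08314)(687)/1.606 = 183.159 bar
vdW: P = nRT/(V − nb) − a n²/V² = 294.153/1.44846 − 148.049/2.57924 = 203.080 − 57.4002 = 145.680 bar
% deviation = (145.680 − 183.159)/183.159 × 100% = -20.46%

-20.46 %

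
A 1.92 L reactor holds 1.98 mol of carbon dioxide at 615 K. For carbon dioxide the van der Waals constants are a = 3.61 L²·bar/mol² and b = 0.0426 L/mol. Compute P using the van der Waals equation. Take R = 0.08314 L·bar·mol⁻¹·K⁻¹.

P = nRT/(V − nb) − a n²/V²
nRT/(V − nb) = (1.98)(0.08314)(615)/(1.92 − 1.98×0.0426) = 101.24/1.8357 = 55.151 bar
a n²/V² = (3.61)(1.98)²/(1.92)² = 3.8392 bar
P = 55.151 − 3.8392 = 51.31 bar

P ≈ 51.31 bar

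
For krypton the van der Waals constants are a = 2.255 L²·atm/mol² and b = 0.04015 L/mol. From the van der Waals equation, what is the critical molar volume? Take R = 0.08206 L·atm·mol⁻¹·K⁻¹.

V_m,c ≈ 0.1205 L/mol

For a van der Waals gas, V_m,c = 3b.
V_m,c = 3×0.04015 = 0.1205 L/mol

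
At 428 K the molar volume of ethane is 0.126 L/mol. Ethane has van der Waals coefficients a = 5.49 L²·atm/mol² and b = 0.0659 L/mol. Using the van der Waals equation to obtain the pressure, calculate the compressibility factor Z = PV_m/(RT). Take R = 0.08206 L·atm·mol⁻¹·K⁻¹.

P = RT/(V_m − b) − a/V_m² = (0.08206)(428)/(0.126 − 0.0659) − 5.49/(0.126)²
  = 35.122/0.060100 − 345.80 = 584.39 − 345.80 = 238.59 atm
Z = PV_m/(RT) = (238.59)(0.126)/((0.08206)(428)) = 30.062/35.122 = 0.8559

Z ≈ 0.8559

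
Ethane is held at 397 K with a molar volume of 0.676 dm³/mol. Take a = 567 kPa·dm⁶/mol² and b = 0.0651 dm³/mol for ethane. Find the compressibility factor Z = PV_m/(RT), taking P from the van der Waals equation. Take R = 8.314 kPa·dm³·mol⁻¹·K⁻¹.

P = RT/(V_m − b) − a/V_m² = (8.314)(397)/(0.676 − 0.0651) − 567/(0.676)²
  = 3300.7/0.61090 − 1240.8 = 5403.0 − 1240.8 = 4162.2 kPa
Z = PV_m/(RT) = (4162.2)(0.676)/((8.314)(397)) = 2813.6/3300.7 = 0.8524

Z ≈ 0.8524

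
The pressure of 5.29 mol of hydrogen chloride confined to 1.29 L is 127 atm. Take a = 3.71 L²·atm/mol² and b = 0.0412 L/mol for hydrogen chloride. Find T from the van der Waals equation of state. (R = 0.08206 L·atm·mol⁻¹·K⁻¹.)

T = (P + a n²/V²)(V − nb)/(nR)
P + a n²/V² = 127 + (3.71)(5.29)²/(1.29)² = 189.39 atm
V − nb = 1.29 − (5.29)(0.0412) = 1.0721 L
T = (189.39)(1.0721)/((5.29)(0.08206)) = 467.7 K

T ≈ 467.7 K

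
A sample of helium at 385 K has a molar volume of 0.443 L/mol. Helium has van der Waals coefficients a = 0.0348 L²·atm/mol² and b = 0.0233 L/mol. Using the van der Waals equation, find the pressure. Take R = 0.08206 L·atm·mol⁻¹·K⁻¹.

P ≈ 75.10 atm

P = RT/(V_m − b) − a/V_m²
RT/(V_m − b) = (0.08206)(385)/(0.443 − 0.0233) = 31.593/0.41970 = 75.275 atm
a/V_m² = 0.0348/(0.443)² = 0.17733 atm
P = 75.275 − 0.17733 = 75.10 atm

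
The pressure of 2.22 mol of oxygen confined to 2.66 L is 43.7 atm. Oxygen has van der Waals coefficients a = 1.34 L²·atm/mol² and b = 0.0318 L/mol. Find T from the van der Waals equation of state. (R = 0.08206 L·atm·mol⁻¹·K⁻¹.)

T = (P + a n²/V²)(V − nb)/(nR)
P + a n²/V² = 43.7 + (1.34)(2.22)²/(2.66)² = 44.633 atm
V − nb = 2.66 − (2.22)(0.0318) = 2.5894 L
T = (44.633)(2.5894)/((2.22)(0.08206)) = 634.4 K

T ≈ 634.4 K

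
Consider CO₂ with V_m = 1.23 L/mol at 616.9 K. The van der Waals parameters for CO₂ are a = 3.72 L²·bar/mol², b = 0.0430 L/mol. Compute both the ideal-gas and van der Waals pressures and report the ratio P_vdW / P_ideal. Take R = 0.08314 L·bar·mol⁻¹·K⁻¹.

P_vdW / P_ideal ≈ 0.9773

Ideal: P_ideal = RT/V_m = (0.08314)(616.9)/1.23 = 41.6984 bar
vdW: P = RT/(V_m − b) − a/V_m² = 51.2891/1.18700 − 3.72/1.51290 = 43.2090 − 2.45885 = 40.7502 bar
Ratio = 40.7502/41.6984 = 0.9773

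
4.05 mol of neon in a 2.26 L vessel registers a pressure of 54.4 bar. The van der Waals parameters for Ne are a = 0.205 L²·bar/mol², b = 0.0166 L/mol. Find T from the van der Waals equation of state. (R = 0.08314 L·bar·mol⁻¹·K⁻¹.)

T = (P + a n²/V²)(V − nb)/(nR)
P + a n²/V² = 54.4 + (0.205)(4.05)²/(2.26)² = 55.058 bar
V − nb = 2.26 − (4.05)(0.0166) = 2.1928 L
T = (55.058)(2.1928)/((4.05)(0.08314)) = 358.6 K

T ≈ 358.6 K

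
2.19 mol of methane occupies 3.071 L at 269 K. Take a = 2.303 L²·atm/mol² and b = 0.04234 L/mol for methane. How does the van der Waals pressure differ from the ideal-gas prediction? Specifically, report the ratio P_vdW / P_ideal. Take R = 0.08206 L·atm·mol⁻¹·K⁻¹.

Ideal: P_ideal = nRT/V = (2.19)(0.08206)(269)/3.071 = 15.7416 atm
vdW: P = nRT/(V − nb) − a n²/V² = 48.3424/2.97828 − 11.0454/9.43104 = 16.2317 − 1.17118 = 15.0605 atm
Ratio = 15.0605/15.7416 = 0.9567

P_vdW / P_ideal ≈ 0.9567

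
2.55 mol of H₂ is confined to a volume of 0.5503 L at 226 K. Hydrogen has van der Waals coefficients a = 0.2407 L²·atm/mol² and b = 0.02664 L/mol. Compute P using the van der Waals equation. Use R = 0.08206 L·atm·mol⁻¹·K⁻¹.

P ≈ 92.87 atm

P = nRT/(V − nb) − a n²/V²
nRT/(V − nb) = (2.55)(0.08206)(226)/(0.5503 − 2.55×0.02664) = 47.291/0.48237 = 98.039 atm
a n²/V² = (0.2407)(2.55)²/(0.5503)² = 5.1684 atm
P = 98.039 − 5.1684 = 92.87 atm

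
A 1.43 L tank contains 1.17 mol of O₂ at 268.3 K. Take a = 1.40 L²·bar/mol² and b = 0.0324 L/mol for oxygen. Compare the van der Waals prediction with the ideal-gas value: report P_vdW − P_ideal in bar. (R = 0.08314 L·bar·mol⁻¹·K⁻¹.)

Ideal: P_ideal = nRT/V = (1.17)(0.08314)(268.3)/1.43 = 18.2507 bar
vdW: P = nRT/(V − nb) − a n²/V² = 26.0986/1.39209 − 1.91646/2.04490 = 18.7478 − 0.937190 = 17.8106 bar
ΔP = 17.8106 − 18.2507 = -0.440 bar

ΔP ≈ -0.440 bar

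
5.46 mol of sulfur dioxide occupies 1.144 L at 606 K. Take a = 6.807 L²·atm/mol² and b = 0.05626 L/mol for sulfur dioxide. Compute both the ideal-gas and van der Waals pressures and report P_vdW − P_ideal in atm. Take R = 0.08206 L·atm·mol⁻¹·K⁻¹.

Ideal: P_ideal = nRT/V = (5.46)(0.08206)(606)/1.144 = 237.340 atm
vdW: P = nRT/(V − nb) − a n²/V² = 271.517/0.836820 − 202.928/1.30874 = 324.463 − 155.056 = 169.407 atm
ΔP = 169.407 − 237.340 = -67.93 atm

ΔP ≈ -67.93 atm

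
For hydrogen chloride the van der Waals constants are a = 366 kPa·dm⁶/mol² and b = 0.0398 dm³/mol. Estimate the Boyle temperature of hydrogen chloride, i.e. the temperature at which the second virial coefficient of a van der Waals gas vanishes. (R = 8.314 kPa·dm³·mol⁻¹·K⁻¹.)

For a van der Waals gas the second virial coefficient B₂ = b − a/(RT) vanishes at T_B = a/(Rb).
T_B = 366/(8.314×0.0398) = 366/0.33090 = 1106 K

T_B ≈ 1106 K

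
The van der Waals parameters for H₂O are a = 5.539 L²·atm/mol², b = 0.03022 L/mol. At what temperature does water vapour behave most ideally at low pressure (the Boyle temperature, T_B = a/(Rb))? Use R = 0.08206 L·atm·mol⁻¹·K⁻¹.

For a van der Waals gas the second virial coefficient B₂ = b − a/(RT) vanishes at T_B = a/(Rb).
T_B = 5.539/(0.08206×0.03022) = 5.539/0.0024799 = 2234 K

T_B ≈ 2234 K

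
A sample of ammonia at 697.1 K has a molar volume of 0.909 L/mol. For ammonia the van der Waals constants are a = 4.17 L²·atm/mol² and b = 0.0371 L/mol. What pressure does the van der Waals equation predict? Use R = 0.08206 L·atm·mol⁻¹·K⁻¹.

P = RT/(V_m − b) − a/V_m²
RT/(V_m − b) = (0.08206)(697.1)/(0.909 − 0.0371) = 57.204/0.87190 = 65.608 atm
a/V_m² = 4.17/(0.909)² = 5.0467 atm
P = 65.608 − 5.0467 = 60.56 atm

P ≈ 60.56 atm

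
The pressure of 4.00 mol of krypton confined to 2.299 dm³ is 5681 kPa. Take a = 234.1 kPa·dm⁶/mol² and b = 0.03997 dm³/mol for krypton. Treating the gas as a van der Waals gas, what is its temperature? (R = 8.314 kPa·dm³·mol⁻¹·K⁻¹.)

T ≈ 411.0 K

T = (P + a n²/V²)(V − nb)/(nR)
P + a n²/V² = 5681 + (234.1)(4.00)²/(2.299)² = 6389.7 kPa
V − nb = 2.299 − (4.00)(0.03997) = 2.1391 dm³
T = (6389.7)(2.1391)/((4.00)(8.314)) = 411.0 K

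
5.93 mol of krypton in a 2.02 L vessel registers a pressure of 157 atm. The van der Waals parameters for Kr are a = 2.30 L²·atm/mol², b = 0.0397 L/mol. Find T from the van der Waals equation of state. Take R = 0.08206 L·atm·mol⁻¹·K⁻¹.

T = (P + a n²/V²)(V − nb)/(nR)
P + a n²/V² = 157 + (2.30)(5.93)²/(2.02)² = 176.82 atm
V − nb = 2.02 − (5.93)(0.0397) = 1.7846 L
T = (176.82)(1.7846)/((5.93)(0.08206)) = 648.5 K

T ≈ 648.5 K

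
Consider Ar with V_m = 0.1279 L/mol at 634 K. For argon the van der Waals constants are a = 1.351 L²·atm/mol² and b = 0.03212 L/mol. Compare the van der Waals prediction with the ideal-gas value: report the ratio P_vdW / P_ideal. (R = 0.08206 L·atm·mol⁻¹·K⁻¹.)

P_vdW / P_ideal ≈ 1.132

Ideal: P_ideal = RT/V_m = (0.08206)(634)/0.1279 = 406.771 atm
vdW: P = RT/(V_m − b) − a/V_m² = 52.0260/0.0957800 − 1.351/0.0163584 = 543.182 − 82.5875 = 460.595 atm
Ratio = 460.595/406.771 = 1.132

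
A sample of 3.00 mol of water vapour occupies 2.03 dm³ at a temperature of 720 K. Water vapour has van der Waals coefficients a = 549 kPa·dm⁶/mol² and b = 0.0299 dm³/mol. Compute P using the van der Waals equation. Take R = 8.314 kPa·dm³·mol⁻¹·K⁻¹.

P ≈ 8056 kPa

P = nRT/(V − nb) − a n²/V²
nRT/(V − nb) = (3.00)(8.314)(720)/(2.03 − 3.00×0.0299) = 17958/1.9403 = 9255.3 kPa
a n²/V² = (549)(3.00)²/(2.03)² = 1199.0 kPa
P = 9255.3 − 1199.0 = 8056 kPa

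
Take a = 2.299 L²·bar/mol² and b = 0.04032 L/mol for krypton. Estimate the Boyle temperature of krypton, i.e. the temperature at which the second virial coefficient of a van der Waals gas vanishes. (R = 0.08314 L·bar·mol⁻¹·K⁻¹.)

For a van der Waals gas the second virial coefficient B₂ = b − a/(RT) vanishes at T_B = a/(Rb).
T_B = 2.299/(0.08314×0.04032) = 2.299/0.0033522 = 685.8 K

T_B ≈ 685.8 K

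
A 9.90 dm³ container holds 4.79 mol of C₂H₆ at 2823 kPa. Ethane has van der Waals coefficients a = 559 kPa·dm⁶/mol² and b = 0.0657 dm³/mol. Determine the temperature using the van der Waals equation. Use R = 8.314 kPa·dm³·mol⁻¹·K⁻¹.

T = (P + a n²/V²)(V − nb)/(nR)
P + a n²/V² = 2823 + (559)(4.79)²/(9.90)² = 2953.9 kPa
V − nb = 9.90 − (4.79)(0.0657) = 9.5853 dm³
T = (2953.9)(9.5853)/((4.79)(8.314)) = 711.0 K

T ≈ 711.0 K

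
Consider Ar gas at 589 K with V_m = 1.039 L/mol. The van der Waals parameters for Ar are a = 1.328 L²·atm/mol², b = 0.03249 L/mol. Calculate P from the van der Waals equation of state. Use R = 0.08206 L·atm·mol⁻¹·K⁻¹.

P ≈ 46.79 atm

P = RT/(V_m − b) − a/V_m²
RT/(V_m − b) = (0.08206)(589)/(1.039 − 0.03249) = 48.333/1.0065 = 48.021 atm
a/V_m² = 1.328/(1.039)² = 1.2302 atm
P = 48.021 − 1.2302 = 46.79 atm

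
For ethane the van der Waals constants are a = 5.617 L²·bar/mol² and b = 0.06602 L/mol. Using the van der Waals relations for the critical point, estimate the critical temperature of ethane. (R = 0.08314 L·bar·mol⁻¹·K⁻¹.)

T_c ≈ 303.2 K

For a van der Waals gas, T_c = 8a/(27Rb).
T_c = 8×5.617/(27×0.08314×0.06602) = 44.936/0.14820 = 303.2 K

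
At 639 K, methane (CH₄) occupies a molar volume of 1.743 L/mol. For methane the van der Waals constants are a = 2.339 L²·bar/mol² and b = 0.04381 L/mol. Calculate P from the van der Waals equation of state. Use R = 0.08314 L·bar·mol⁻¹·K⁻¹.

P = RT/(V_m − b) − a/V_m²
RT/(V_m − b) = (0.08314)(639)/(1.743 − 0.04381) = 53.126/1.6992 = 31.265 bar
a/V_m² = 2.339/(1.743)² = 0.76990 bar
P = 31.265 − 0.76990 = 30.50 bar

P ≈ 30.50 bar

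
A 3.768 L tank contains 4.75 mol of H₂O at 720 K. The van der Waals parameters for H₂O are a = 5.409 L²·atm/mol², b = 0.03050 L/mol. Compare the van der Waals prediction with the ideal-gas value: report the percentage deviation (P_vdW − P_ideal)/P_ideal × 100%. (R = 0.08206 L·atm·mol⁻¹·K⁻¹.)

-7.54 %

Ideal: P_ideal = nRT/V = (4.75)(0.08206)(720)/3.768 = 74.4812 atm
vdW: P = nRT/(V − nb) − a n²/V² = 280.645/3.62313 − 122.041/14.1978 = 77.4593 − 8.59577 = 68.8635 atm
% deviation = (68.8635 − 74.4812)/74.4812 × 100% = -7.54%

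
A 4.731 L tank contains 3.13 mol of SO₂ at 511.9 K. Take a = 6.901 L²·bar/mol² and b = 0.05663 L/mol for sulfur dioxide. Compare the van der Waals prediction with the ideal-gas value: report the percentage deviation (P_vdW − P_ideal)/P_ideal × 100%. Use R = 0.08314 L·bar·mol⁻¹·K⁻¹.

Ideal: P_ideal = nRT/V = (3.13)(0.08314)(511.9)/4.731 = 28.1570 bar
vdW: P = nRT/(V − nb) − a n²/V² = 133.211/4.55375 − 67.6084/22.3824 = 29.2530 − 3.02061 = 26.2324 bar
% deviation = (26.2324 − 28.1570)/28.1570 × 100% = -6.84%

-6.84 %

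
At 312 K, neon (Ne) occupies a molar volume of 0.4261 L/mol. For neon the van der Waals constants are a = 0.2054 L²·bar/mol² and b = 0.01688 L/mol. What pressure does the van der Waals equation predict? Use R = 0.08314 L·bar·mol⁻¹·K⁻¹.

P = RT/(V_m − b) − a/V_m²
RT/(V_m − b) = (0.08314)(312)/(0.4261 − 0.01688) = 25.940/0.40922 = 63.389 bar
a/V_m² = 0.2054/(0.4261)² = 1.1313 bar
P = 63.389 − 1.1313 = 62.26 bar

P ≈ 62.26 bar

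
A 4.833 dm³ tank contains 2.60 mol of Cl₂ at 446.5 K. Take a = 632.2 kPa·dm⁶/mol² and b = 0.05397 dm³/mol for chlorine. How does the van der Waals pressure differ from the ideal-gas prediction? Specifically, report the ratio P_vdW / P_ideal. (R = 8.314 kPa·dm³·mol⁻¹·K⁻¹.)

Ideal: P_ideal = nRT/V = (2.60)(8.314)(446.5)/4.833 = 1997.05 kPa
vdW: P = nRT/(V − nb) − a n²/V² = 9651.72/4.69268 − 4273.67/23.3579 = 2056.76 − 182.965 = 1873.80 kPa
Ratio = 1873.80/1997.05 = 0.9383

P_vdW / P_ideal ≈ 0.9383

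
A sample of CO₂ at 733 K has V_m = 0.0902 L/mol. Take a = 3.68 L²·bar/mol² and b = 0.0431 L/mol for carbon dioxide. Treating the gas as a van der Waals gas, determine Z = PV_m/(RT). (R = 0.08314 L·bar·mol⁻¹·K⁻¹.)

P = RT/(V_m − b) − a/V_m² = (0.08314)(733)/(0.0902 − 0.0431) − 3.68/(0.0902)²
  = 60.942/0.047100 − 452.31 = 1293.9 − 452.31 = 841.6 bar
Z = PV_m/(RT) = (841.6)(0.0902)/((0.08314)(733)) = 75.912/60.942 = 1.246

Z ≈ 1.246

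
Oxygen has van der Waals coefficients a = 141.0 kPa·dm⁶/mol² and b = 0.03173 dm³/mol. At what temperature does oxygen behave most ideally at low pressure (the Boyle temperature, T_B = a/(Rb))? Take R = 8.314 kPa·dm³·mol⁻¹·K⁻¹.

T_B ≈ 534.5 K

For a van der Waals gas the second virial coefficient B₂ = b − a/(RT) vanishes at T_B = a/(Rb).
T_B = 141.0/(8.314×0.03173) = 141.0/0.26380 = 534.5 K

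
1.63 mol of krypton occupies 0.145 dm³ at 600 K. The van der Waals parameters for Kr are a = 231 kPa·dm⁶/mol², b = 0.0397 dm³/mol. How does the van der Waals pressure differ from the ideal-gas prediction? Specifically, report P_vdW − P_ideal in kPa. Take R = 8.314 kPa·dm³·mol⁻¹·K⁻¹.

Ideal: P_ideal = nRT/V = (1.63)(8.314)(600)/0.145 = 56076.5 kPa
vdW: P = nRT/(V − nb) − a n²/V² = 8131.09/0.0802890 − 613.744/0.0210250 = 101273 − 29191.2 = 72082 kPa
ΔP = 72082 − 56076.5 = 16010 kPa

ΔP ≈ 16010 kPa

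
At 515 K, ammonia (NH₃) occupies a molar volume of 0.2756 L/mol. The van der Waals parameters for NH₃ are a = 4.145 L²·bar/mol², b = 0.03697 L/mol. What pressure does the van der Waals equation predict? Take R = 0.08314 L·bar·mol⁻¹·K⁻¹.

P = RT/(V_m − b) − a/V_m²
RT/(V_m − b) = (0.08314)(515)/(0.2756 − 0.03697) = 42.817/0.23863 = 179.43 bar
a/V_m² = 4.145/(0.2756)² = 54.572 bar
P = 179.43 − 54.572 = 124.9 bar

P ≈ 124.9 bar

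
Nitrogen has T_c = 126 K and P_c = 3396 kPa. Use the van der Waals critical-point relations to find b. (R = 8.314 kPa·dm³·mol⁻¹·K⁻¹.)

From T_c = 8a/(27Rb) and P_c = a/(27b²): b = R T_c/(8 P_c).
b = (8.314)(126)/(8×3396) = 1047.6/27168 = 0.03856 dm³/mol

b ≈ 0.03856 dm³/mol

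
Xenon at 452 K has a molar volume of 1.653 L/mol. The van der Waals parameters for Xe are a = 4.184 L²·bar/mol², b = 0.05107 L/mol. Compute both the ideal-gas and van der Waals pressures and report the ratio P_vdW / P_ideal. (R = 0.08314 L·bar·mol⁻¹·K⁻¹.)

P_vdW / P_ideal ≈ 0.9645

Ideal: P_ideal = RT/V_m = (0.08314)(452)/1.653 = 22.7340 bar
vdW: P = RT/(V_m − b) − a/V_m² = 37.5793/1.60193 − 4.184/2.73241 = 23.4588 − 1.53125 = 21.9276 bar
Ratio = 21.9276/22.7340 = 0.9645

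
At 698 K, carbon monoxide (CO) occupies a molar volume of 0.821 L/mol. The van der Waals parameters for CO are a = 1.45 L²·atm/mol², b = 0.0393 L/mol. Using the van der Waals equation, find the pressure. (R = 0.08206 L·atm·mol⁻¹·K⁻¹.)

P = RT/(V_m − b) − a/V_m²
RT/(V_m − b) = (0.08206)(698)/(0.821 − 0.0393) = 57.278/0.78170 = 73.274 atm
a/V_m² = 1.45/(0.821)² = 2.1512 atm
P = 73.274 − 2.1512 = 71.12 atm

P ≈ 71.12 atm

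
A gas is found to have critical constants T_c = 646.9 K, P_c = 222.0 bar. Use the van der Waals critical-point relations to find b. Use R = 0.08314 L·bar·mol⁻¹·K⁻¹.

b ≈ 0.03028 L/mol

From T_c = 8a/(27Rb) and P_c = a/(27b²): b = R T_c/(8 P_c).
b = (0.08314)(646.9)/(8×222.0) = 53.783/1776.0 = 0.03028 L/mol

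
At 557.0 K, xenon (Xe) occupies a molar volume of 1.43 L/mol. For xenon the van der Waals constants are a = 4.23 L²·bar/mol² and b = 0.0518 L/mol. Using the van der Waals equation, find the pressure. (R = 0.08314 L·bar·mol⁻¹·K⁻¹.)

P = RT/(V_m − b) − a/V_m²
RT/(V_m − b) = (0.08314)(557.0)/(1.43 − 0.0518) = 46.309/1.3782 = 33.601 bar
a/V_m² = 4.23/(1.43)² = 2.0686 bar
P = 33.601 − 2.0686 = 31.53 bar

P ≈ 31.53 bar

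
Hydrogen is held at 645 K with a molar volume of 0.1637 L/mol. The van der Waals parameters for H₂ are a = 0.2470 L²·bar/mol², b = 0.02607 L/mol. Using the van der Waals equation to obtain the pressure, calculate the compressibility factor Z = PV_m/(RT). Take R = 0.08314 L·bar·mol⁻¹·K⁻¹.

Z ≈ 1.161

P = RT/(V_m − b) − a/V_m² = (0.08314)(645)/(0.1637 − 0.02607) − 0.2470/(0.1637)²
  = 53.625/0.13763 − 9.2172 = 389.63 − 9.2172 = 380.41 bar
Z = PV_m/(RT) = (380.41)(0.1637)/((0.08314)(645)) = 62.273/53.625 = 1.161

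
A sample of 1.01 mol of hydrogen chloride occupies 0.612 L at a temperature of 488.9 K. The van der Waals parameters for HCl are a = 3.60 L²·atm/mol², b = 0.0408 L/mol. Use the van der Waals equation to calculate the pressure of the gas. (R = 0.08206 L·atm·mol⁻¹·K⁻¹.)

P = nRT/(V − nb) − a n²/V²
nRT/(V − nb) = (1.01)(0.08206)(488.9)/(0.612 − 1.01×0.0408) = 40.520/0.57079 = 70.989 atm
a n²/V² = (3.60)(1.01)²/(0.612)² = 9.8049 atm
P = 70.989 − 9.8049 = 61.18 atm

P ≈ 61.18 atm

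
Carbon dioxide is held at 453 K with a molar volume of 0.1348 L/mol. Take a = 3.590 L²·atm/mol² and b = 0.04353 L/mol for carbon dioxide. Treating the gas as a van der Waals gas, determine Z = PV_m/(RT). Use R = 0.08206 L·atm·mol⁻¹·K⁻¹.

P = RT/(V_m − b) − a/V_m² = (0.08206)(453)/(0.1348 − 0.04353) − 3.590/(0.1348)²
  = 37.173/0.091270 − 197.57 = 407.29 − 197.57 = 209.72 atm
Z = PV_m/(RT) = (209.72)(0.1348)/((0.08206)(453)) = 28.270/37.173 = 0.7605

Z ≈ 0.7605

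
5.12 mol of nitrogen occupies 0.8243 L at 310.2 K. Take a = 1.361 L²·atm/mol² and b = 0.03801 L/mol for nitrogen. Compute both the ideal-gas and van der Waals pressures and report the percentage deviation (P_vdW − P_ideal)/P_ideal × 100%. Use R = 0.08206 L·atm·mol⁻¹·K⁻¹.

Ideal: P_ideal = nRT/V = (5.12)(0.08206)(310.2)/0.8243 = 158.110 atm
vdW: P = nRT/(V − nb) − a n²/V² = 130.330/0.629689 − 35.6778/0.679470 = 206.975 − 52.5083 = 154.467 atm
% deviation = (154.467 − 158.110)/158.110 × 100% = -2.30%

-2.30 %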